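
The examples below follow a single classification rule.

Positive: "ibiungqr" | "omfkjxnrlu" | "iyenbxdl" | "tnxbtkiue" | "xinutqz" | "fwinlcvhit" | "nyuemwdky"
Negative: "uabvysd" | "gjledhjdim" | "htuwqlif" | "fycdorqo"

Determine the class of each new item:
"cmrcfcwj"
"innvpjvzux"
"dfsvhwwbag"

Negative, Positive, Negative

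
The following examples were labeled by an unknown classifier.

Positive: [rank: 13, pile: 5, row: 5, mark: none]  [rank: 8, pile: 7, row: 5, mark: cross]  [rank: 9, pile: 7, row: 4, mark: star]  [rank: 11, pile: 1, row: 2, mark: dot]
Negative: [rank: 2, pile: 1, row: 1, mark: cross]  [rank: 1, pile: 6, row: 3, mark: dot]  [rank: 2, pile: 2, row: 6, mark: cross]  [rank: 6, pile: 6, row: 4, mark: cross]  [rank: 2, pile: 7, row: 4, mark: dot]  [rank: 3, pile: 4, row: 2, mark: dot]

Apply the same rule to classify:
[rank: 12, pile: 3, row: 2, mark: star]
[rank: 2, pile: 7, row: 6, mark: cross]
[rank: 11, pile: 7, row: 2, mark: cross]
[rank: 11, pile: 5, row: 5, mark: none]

The simplest hypothesis consistent with all the labels is: rank ≥ 8.
Positive: [rank: 12, pile: 3, row: 2, mark: star], since rank = 12.
Negative: [rank: 2, pile: 7, row: 6, mark: cross], since rank = 2.
Positive: [rank: 11, pile: 7, row: 2, mark: cross], since rank = 11.
Positive: [rank: 11, pile: 5, row: 5, mark: none], since rank = 11.

Positive, Negative, Positive, Positive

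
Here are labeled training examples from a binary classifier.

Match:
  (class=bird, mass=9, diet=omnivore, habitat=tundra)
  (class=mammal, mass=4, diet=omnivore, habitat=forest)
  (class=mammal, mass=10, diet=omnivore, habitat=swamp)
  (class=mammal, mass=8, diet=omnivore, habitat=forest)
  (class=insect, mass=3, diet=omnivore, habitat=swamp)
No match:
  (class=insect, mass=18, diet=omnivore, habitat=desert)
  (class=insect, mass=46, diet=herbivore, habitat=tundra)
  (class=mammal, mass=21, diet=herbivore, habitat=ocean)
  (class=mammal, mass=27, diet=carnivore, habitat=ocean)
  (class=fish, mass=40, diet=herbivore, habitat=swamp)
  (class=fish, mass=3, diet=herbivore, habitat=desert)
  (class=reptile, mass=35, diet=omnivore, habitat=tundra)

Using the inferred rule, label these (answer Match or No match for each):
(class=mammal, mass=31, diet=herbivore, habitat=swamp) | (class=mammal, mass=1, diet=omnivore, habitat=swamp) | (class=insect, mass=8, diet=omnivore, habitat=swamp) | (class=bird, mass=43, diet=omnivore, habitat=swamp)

No match, Match, Match, No match

One predicate separates the groups cleanly: diet is omnivore AND mass ≤ 10.
(class=mammal, mass=31, diet=herbivore, habitat=swamp): diet is herbivore, mass = 31 — lacks this property, so No match.
(class=mammal, mass=1, diet=omnivore, habitat=swamp): diet is omnivore, mass = 1 — meets the rule, so Match.
(class=insect, mass=8, diet=omnivore, habitat=swamp): diet is omnivore, mass = 8 — meets the rule, so Match.
(class=bird, mass=43, diet=omnivore, habitat=swamp): diet is omnivore, mass = 43 — lacks this property, so No match.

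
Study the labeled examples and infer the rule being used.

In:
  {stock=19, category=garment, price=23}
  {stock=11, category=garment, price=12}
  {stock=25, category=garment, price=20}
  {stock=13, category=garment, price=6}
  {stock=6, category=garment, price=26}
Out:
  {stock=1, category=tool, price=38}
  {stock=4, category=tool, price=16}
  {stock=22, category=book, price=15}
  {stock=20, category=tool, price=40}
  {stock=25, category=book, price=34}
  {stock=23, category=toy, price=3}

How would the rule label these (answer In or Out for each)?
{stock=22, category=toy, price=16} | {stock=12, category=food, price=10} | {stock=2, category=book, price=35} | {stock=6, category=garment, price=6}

Out, Out, Out, In

The common property of the 'In' items is: category is garment. No 'Out' item has it.
{stock=22, category=toy, price=16}: Out (category is toy).
{stock=12, category=food, price=10}: Out (category is food).
{stock=2, category=book, price=35}: Out (category is book).
{stock=6, category=garment, price=6}: In (category is garment).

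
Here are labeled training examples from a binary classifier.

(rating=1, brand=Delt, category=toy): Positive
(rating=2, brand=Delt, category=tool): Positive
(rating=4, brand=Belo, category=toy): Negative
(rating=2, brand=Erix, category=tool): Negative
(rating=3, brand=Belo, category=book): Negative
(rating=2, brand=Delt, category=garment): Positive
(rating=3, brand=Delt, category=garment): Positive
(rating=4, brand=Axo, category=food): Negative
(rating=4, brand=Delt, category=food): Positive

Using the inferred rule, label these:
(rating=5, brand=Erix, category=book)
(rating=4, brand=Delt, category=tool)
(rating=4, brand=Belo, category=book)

The distinguishing property — brand is Delt — holds for all the 'Positive' cases and none of the 'Negative' cases.
(rating=5, brand=Erix, category=book): Negative (brand is Erix). (rating=4, brand=Delt, category=tool): Positive (brand is Delt). (rating=4, brand=Belo, category=book): Negative (brand is Belo).

Negative, Positive, Negative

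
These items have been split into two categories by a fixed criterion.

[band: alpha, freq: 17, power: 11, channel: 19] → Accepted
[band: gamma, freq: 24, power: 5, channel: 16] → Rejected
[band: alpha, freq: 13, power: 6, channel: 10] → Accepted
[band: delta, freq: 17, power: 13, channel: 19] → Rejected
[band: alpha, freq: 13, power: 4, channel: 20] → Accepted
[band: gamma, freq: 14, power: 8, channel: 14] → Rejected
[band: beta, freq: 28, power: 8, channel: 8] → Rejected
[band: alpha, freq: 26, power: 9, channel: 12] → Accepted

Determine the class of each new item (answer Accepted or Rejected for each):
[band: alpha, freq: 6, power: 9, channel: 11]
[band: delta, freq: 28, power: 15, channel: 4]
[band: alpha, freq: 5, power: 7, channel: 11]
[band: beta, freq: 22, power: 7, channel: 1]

Accepted, Rejected, Accepted, Rejected

The simplest hypothesis consistent with all the labels is: band is alpha.
[band: alpha, freq: 6, power: 9, channel: 11]: Accepted (band is alpha). [band: delta, freq: 28, power: 15, channel: 4]: Rejected (band is delta). [band: alpha, freq: 5, power: 7, channel: 11]: Accepted (band is alpha). [band: beta, freq: 22, power: 7, channel: 1]: Rejected (band is beta).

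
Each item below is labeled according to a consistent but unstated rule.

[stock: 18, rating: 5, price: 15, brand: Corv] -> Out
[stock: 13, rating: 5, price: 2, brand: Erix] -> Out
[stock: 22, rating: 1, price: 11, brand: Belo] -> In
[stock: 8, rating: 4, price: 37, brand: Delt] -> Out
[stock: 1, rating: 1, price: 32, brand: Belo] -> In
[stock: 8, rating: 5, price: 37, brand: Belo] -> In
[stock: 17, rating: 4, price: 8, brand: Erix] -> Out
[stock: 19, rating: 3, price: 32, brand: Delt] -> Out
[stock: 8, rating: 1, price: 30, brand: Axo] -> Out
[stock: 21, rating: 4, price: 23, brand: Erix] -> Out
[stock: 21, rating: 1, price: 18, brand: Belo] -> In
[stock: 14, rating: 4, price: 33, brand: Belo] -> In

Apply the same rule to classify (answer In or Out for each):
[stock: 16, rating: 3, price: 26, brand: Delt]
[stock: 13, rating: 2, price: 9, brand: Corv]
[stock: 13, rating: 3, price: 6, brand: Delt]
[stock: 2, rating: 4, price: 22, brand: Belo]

Out, Out, Out, In

The rule appears to be: brand is Belo.
[stock: 16, rating: 3, price: 26, brand: Delt] — brand is Delt, hence Out.
[stock: 13, rating: 2, price: 9, brand: Corv] — brand is Corv, hence Out.
[stock: 13, rating: 3, price: 6, brand: Delt] — brand is Delt, hence Out.
[stock: 2, rating: 4, price: 22, brand: Belo] — brand is Belo, hence In.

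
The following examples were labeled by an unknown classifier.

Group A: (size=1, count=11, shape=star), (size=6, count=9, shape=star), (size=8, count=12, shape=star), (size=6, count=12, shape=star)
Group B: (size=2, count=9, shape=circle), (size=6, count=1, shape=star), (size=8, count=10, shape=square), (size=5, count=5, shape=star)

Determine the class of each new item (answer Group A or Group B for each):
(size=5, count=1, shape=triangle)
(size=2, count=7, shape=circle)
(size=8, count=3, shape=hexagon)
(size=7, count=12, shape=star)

'Group A' ⟺ shape is star AND count ≥ 9.
Group B: (size=5, count=1, shape=triangle), since shape is triangle, count = 1. Group B: (size=2, count=7, shape=circle), since shape is circle, count = 7. Group B: (size=8, count=3, shape=hexagon), since shape is hexagon, count = 3. Group A: (size=7, count=12, shape=star), since shape is star, count = 12.

Group B, Group B, Group B, Group A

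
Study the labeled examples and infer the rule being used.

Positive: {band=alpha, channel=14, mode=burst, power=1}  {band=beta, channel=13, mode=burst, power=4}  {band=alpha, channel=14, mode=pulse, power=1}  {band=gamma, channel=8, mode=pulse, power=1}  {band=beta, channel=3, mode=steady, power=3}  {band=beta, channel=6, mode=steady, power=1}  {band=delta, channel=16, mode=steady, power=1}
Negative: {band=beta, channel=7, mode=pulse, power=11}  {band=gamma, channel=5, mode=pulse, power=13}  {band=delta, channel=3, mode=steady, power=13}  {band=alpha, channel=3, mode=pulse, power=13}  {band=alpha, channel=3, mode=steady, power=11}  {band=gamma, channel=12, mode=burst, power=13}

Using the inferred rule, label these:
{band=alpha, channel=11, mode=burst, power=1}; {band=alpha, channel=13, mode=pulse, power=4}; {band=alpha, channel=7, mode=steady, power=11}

Positive, Positive, Negative

Every 'Positive' example satisfies: power ≤ 4. None of the 'Negative' examples do.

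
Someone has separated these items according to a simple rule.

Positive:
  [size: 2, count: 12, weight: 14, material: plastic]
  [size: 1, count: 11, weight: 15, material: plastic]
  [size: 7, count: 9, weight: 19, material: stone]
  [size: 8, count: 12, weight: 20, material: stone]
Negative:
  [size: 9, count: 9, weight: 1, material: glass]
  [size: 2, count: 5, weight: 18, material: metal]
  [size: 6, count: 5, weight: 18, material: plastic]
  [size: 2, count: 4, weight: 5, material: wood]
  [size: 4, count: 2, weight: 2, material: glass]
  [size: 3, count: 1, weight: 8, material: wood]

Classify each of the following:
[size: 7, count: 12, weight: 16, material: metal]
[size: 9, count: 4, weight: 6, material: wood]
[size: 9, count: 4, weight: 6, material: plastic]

The classifier is using: size ≤ 8 AND count ≥ 9.

Positive, Negative, Negative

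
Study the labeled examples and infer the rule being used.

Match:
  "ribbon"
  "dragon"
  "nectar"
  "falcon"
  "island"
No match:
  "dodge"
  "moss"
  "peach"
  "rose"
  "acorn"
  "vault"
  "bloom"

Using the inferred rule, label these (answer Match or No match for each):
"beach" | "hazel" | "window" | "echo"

No match, No match, Match, No match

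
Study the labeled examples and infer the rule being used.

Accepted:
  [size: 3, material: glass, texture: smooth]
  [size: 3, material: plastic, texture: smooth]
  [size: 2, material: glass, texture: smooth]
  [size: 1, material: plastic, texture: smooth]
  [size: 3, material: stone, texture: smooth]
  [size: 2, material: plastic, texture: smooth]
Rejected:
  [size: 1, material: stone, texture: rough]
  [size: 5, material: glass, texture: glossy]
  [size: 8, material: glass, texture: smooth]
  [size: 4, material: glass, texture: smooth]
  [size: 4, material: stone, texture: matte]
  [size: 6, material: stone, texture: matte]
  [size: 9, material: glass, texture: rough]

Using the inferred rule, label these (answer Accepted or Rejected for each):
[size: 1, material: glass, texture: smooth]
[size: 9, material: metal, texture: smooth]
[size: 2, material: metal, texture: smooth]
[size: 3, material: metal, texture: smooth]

Accepted, Rejected, Accepted, Accepted

The simplest hypothesis consistent with all the labels is: texture is smooth AND size ≤ 3.
[size: 1, material: glass, texture: smooth]: texture is smooth, size = 1, matches → Accepted. [size: 9, material: metal, texture: smooth]: texture is smooth, size = 9, fails this test → Rejected. [size: 2, material: metal, texture: smooth]: texture is smooth, size = 2, matches → Accepted. [size: 3, material: metal, texture: smooth]: texture is smooth, size = 3, matches → Accepted.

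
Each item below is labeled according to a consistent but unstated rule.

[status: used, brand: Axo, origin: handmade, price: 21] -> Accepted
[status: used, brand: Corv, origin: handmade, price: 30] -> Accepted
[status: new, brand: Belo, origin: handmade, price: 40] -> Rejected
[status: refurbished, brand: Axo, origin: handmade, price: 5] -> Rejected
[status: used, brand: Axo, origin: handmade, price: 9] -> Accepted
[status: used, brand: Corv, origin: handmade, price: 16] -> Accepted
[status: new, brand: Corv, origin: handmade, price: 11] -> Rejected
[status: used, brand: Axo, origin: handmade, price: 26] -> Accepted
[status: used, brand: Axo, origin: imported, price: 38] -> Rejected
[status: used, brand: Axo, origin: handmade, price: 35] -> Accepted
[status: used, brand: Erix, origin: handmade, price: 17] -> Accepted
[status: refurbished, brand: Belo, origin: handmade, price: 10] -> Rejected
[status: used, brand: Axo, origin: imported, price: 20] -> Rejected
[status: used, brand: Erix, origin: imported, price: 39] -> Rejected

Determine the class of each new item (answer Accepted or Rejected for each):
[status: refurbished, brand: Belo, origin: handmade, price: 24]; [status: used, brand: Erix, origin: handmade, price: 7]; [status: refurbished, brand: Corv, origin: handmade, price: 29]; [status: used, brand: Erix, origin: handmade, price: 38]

A rule that fits every label: status is used AND origin is handmade — true of each 'Accepted' example, false of each 'Rejected' one.
[status: refurbished, brand: Belo, origin: handmade, price: 24] — status is refurbished, origin is handmade, hence Rejected.
[status: used, brand: Erix, origin: handmade, price: 7] — status is used, origin is handmade, hence Accepted.
[status: refurbished, brand: Corv, origin: handmade, price: 29] — status is refurbished, origin is handmade, hence Rejected.
[status: used, brand: Erix, origin: handmade, price: 38] — status is used, origin is handmade, hence Accepted.

Rejected, Accepted, Rejected, Accepted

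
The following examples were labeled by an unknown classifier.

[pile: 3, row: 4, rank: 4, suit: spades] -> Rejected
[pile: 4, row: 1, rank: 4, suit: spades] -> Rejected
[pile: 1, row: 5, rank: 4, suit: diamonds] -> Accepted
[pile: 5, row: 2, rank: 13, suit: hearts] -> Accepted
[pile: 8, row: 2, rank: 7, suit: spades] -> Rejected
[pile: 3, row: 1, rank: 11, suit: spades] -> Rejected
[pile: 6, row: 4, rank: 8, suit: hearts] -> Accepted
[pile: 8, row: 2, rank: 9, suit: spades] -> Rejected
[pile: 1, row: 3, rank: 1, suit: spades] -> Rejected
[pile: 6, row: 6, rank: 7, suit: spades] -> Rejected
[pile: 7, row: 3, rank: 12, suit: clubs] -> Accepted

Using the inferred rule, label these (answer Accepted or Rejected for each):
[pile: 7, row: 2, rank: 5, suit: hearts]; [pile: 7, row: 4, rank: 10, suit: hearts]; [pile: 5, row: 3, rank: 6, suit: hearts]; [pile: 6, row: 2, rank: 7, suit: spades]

Looking at the examples, the only property every 'Accepted' case has and every 'Rejected' case lacks is: suit is not spades.
[pile: 7, row: 2, rank: 5, suit: hearts]: suit is hearts, satisfies this → Accepted.
[pile: 7, row: 4, rank: 10, suit: hearts]: suit is hearts, satisfies this → Accepted.
[pile: 5, row: 3, rank: 6, suit: hearts]: suit is hearts, satisfies this → Accepted.
[pile: 6, row: 2, rank: 7, suit: spades]: suit is spades, lacks this property → Rejected.

Accepted, Accepted, Accepted, Rejected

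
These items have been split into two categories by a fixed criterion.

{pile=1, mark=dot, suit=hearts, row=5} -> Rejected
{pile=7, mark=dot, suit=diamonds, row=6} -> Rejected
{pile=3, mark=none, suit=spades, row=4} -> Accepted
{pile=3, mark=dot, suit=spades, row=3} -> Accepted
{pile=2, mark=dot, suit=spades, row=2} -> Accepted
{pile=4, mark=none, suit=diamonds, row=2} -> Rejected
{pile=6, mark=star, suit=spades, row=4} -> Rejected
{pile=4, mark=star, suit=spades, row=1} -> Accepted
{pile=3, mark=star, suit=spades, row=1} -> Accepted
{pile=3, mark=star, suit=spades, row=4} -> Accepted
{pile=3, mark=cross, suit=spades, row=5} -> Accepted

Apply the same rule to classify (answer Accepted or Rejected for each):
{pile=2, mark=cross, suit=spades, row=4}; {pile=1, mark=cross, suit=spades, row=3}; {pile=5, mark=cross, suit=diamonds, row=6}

The distinguishing property — suit is spades AND pile ≤ 4 — holds for all the 'Accepted' cases and none of the 'Rejected' cases.

Accepted, Accepted, Rejected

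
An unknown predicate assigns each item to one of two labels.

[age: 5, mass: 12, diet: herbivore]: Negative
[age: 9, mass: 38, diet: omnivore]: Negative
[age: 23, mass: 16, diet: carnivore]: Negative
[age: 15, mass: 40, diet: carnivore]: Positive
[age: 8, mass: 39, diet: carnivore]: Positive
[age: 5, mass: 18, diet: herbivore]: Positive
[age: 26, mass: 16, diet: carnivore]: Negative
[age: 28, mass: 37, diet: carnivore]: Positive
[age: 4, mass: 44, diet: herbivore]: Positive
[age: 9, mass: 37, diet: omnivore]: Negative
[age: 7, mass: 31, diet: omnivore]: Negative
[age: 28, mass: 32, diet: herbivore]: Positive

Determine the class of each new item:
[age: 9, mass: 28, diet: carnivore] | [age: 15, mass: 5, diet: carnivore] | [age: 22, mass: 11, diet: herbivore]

Positive, Negative, Negative

The simplest hypothesis consistent with all the labels is: diet is not omnivore AND mass ≥ 18.
Positive: [age: 9, mass: 28, diet: carnivore], since diet is carnivore, mass = 28.
Negative: [age: 15, mass: 5, diet: carnivore], since diet is carnivore, mass = 5.
Negative: [age: 22, mass: 11, diet: herbivore], since diet is herbivore, mass = 11.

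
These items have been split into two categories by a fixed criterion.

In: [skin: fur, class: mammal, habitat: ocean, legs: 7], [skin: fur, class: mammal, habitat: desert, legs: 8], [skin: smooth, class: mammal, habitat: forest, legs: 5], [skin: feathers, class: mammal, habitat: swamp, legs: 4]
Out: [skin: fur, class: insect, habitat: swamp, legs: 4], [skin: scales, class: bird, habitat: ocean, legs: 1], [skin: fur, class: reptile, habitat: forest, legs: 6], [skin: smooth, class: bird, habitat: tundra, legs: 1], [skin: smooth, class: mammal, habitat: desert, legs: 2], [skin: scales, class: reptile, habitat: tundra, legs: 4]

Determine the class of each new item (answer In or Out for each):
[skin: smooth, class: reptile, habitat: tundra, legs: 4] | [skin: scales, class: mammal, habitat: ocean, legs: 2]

The pattern is that an item is 'In' exactly when: class is mammal AND legs ≥ 4.
[skin: smooth, class: reptile, habitat: tundra, legs: 4]: class is reptile, legs = 4 — does not fit, so Out.
[skin: scales, class: mammal, habitat: ocean, legs: 2]: class is mammal, legs = 2 — does not fit, so Out.

Out, Out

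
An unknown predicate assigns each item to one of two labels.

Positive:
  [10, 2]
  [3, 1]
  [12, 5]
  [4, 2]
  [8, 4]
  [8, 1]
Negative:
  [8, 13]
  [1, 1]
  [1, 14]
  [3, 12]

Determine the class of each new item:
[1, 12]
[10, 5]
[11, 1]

Negative, Positive, Positive

'Positive' ⟺ first > second.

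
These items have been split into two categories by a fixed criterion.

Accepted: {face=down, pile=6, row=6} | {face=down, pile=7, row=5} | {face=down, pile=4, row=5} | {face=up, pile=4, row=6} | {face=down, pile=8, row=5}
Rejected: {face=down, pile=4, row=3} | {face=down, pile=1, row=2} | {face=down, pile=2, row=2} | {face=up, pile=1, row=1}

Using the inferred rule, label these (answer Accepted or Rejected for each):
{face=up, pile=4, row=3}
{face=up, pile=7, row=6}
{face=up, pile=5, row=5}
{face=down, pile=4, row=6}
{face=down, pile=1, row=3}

Rejected, Accepted, Accepted, Accepted, Rejected

Every 'Accepted' example satisfies: row ≥ 5. None of the 'Rejected' examples do.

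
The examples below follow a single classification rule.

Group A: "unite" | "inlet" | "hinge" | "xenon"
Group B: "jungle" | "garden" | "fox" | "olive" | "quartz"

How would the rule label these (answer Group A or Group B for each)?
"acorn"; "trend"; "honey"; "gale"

Group A, Group A, Group A, Group B

Rule: odd length AND contains 'n'. This holds for each 'Group A' example and fails for each 'Group B' one.
"acorn" → length 5, has 'n' → Group A. "trend" → length 5, has 'n' → Group A. "honey" → length 5, has 'n' → Group A. "gale" → length 4, no 'n' → Group B.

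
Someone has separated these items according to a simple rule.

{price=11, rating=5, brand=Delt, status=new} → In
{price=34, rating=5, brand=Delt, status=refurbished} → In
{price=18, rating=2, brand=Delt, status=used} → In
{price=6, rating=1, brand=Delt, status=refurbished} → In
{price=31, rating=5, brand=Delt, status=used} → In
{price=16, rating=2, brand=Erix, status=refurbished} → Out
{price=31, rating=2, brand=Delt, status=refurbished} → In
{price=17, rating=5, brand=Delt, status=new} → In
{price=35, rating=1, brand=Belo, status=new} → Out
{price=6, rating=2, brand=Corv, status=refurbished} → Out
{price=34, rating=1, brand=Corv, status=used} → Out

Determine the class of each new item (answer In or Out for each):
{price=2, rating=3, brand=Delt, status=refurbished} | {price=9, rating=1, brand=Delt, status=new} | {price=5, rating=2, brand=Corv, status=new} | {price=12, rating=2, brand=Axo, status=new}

In, In, Out, Out

One predicate separates the groups cleanly: brand is Delt.
{price=2, rating=3, brand=Delt, status=refurbished}: brand is Delt, meets the rule → In.
{price=9, rating=1, brand=Delt, status=new}: brand is Delt, meets the rule → In.
{price=5, rating=2, brand=Corv, status=new}: brand is Corv, does not fit → Out.
{price=12, rating=2, brand=Axo, status=new}: brand is Axo, does not fit → Out.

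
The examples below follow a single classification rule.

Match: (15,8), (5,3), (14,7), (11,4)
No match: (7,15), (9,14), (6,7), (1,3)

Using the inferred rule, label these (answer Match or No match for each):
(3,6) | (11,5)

The rule appears to be: first > second.
(3,6) — 3 < 6, hence No match. (11,5) — 11 > 5, hence Match.

No match, Match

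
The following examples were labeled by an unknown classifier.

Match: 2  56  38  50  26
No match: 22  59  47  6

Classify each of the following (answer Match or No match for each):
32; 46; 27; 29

One predicate separates the groups cleanly: ≡ 2 (mod 6).
Match: 32, since 32 mod 6 = 2.
No match: 46, since 46 mod 6 = 4.
No match: 27, since 27 mod 6 = 3.
No match: 29, since 29 mod 6 = 5.

Match, No match, No match, No match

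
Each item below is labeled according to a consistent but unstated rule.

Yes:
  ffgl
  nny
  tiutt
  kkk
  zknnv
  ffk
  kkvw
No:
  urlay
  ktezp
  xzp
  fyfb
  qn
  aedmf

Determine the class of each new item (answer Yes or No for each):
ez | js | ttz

No, No, Yes

One predicate separates the groups cleanly: has a double letter.
ez: No (no doubled letter). js: No (no doubled letter). ttz: Yes ('tt' doubled).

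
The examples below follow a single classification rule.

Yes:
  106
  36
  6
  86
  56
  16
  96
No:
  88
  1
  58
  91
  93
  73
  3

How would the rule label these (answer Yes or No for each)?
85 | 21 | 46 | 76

The pattern is that an item is 'Yes' exactly when: ends in digit 6.
85: last digit 5, does not fit → No. 21: last digit 1, does not fit → No. 46: last digit 6, matches → Yes. 76: last digit 6, matches → Yes.

No, No, Yes, Yes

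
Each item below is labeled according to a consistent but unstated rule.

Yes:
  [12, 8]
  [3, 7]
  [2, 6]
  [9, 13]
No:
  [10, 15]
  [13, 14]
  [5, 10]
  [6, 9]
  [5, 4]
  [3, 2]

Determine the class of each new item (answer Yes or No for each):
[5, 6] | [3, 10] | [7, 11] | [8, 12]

No, No, Yes, Yes

Looking at the examples, the only property every 'Yes' case has and every 'No' case lacks is: sum is even.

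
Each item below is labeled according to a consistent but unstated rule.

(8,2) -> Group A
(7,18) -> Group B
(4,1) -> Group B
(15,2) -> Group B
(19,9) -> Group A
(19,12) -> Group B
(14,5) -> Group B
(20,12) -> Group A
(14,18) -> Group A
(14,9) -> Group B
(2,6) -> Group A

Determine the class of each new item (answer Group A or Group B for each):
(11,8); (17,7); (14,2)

Group B, Group A, Group A

The pattern is that an item is 'Group A' exactly when: sum is even.
(11,8): 11+8 = 19 — does not fit, so Group B. (17,7): 17+7 = 24 — passes, so Group A. (14,2): 14+2 = 16 — passes, so Group A.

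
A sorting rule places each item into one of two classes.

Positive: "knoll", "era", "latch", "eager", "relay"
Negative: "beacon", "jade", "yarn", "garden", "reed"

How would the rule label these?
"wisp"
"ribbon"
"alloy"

Negative, Negative, Positive

The simplest hypothesis consistent with all the labels is: odd length.
"wisp": length 4 — lacks this property, so Negative. "ribbon": length 6 — lacks this property, so Negative. "alloy": length 5 — fits, so Positive.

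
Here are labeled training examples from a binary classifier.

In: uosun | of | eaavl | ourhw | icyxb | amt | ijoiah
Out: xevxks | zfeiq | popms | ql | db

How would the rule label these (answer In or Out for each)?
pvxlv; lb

Comparing the two groups points to one rule — starts with a vowel.

Out, Out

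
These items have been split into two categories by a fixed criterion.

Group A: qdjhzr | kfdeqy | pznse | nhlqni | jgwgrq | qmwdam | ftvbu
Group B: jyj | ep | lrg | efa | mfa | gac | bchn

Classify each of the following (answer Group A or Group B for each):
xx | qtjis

Group B, Group A

The distinguishing property — length ≥ 5 — holds for all the 'Group A' cases and none of the 'Group B' cases.
xx: length 2, lacks this property → Group B.
qtjis: length 5, has this property → Group A.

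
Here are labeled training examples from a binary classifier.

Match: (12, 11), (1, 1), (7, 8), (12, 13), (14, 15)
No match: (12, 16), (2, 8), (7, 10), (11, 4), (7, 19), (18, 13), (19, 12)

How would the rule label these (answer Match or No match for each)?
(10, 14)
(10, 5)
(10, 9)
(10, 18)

A rule that fits every label: |first − second| ≤ 1 — true of each 'Match' example, false of each 'No match' one.
(10, 14) → |10−14| = 4 → No match. (10, 5) → |10−5| = 5 → No match. (10, 9) → |10−9| = 1 → Match. (10, 18) → |10−18| = 8 → No match.

No match, No match, Match, No match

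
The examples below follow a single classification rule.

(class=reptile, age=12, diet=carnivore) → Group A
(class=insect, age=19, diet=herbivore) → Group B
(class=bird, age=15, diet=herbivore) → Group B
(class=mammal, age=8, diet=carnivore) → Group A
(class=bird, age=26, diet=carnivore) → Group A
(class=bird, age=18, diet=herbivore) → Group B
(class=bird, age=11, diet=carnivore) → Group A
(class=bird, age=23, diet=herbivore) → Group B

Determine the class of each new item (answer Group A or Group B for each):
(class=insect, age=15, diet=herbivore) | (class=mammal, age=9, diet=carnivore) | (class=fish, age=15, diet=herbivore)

Group B, Group A, Group B

All 'Group A' examples share one property — diet is carnivore — and every 'Group B' example lacks it.
(class=insect, age=15, diet=herbivore): diet is herbivore — fails this test, so Group B.
(class=mammal, age=9, diet=carnivore): diet is carnivore — fits, so Group A.
(class=fish, age=15, diet=herbivore): diet is herbivore — fails this test, so Group B.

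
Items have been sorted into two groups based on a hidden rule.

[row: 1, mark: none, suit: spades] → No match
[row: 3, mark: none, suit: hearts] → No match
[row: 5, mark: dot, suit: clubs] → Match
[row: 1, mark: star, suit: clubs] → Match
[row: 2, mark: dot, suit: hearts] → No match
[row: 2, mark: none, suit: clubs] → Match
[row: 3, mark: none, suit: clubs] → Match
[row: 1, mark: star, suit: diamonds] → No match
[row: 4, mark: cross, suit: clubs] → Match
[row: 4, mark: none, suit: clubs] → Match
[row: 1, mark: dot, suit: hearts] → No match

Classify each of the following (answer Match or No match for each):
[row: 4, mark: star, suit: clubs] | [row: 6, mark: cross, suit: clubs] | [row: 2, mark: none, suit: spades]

One predicate separates the groups cleanly: suit is clubs.
[row: 4, mark: star, suit: clubs]: suit is clubs — matches, so Match.
[row: 6, mark: cross, suit: clubs]: suit is clubs — matches, so Match.
[row: 2, mark: none, suit: spades]: suit is spades — does not satisfy this, so No match.

Match, Match, No match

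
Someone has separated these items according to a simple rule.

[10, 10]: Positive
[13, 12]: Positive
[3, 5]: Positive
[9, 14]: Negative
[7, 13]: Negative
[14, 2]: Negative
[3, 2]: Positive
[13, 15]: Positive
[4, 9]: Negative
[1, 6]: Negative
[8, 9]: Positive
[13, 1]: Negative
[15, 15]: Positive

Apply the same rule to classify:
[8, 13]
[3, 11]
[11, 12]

The simplest hypothesis consistent with all the labels is: |first − second| ≤ 2.

Negative, Negative, Positive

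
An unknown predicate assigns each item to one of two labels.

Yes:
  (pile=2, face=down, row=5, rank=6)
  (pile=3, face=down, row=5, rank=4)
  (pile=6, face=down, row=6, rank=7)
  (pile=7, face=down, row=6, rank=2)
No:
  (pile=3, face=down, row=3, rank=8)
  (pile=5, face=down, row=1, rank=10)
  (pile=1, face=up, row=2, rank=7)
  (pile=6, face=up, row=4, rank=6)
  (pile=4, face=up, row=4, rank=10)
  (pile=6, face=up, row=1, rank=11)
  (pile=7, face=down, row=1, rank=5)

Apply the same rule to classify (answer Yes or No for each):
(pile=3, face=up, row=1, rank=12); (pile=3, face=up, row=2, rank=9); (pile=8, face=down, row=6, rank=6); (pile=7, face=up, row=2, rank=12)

No, No, Yes, No

'Yes' ⟺ row ≥ 5.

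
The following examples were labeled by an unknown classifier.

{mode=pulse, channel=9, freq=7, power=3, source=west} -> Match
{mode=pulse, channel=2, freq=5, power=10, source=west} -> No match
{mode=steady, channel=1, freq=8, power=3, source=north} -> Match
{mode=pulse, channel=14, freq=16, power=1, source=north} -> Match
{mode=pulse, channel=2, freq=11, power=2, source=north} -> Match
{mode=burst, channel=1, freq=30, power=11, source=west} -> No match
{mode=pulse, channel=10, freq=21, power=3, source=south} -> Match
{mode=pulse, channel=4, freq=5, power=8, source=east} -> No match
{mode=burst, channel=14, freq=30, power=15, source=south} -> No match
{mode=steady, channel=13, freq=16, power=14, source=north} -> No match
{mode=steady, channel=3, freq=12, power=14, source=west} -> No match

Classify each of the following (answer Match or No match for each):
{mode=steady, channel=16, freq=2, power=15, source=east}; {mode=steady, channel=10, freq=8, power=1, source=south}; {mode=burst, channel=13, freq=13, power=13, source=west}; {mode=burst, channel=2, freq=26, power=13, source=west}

The rule appears to be: power ≤ 3.
{mode=steady, channel=16, freq=2, power=15, source=east}: power = 15, doesn't match → No match.
{mode=steady, channel=10, freq=8, power=1, source=south}: power = 1, meets the rule → Match.
{mode=burst, channel=13, freq=13, power=13, source=west}: power = 13, doesn't match → No match.
{mode=burst, channel=2, freq=26, power=13, source=west}: power = 13, doesn't match → No match.

No match, Match, No match, No match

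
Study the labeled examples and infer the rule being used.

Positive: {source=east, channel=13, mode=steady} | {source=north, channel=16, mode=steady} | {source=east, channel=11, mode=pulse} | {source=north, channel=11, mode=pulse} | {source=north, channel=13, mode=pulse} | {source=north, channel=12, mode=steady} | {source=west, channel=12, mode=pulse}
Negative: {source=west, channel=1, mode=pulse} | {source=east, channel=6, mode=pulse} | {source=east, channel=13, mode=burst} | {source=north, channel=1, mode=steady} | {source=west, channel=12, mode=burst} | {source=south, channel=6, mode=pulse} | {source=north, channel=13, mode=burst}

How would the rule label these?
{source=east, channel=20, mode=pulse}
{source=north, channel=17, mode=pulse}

Positive, Positive

The rule appears to be: mode is not burst AND channel ≥ 11.
{source=east, channel=20, mode=pulse}: Positive (mode is pulse, channel = 20). {source=north, channel=17, mode=pulse}: Positive (mode is pulse, channel = 17).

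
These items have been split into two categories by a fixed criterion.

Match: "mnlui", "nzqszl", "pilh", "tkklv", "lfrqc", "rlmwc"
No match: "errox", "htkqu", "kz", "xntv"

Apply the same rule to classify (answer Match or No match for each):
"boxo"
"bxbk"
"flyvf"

No match, No match, Match

The rule appears to be: contains 'l'.
"boxo": No match (no 'l'). "bxbk": No match (no 'l'). "flyvf": Match (has 'l').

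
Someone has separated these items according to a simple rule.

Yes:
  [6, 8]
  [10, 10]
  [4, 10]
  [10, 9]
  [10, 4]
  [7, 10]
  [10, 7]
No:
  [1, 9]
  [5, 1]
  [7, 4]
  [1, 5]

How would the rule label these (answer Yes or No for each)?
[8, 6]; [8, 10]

Yes, Yes

The rule appears to be: sum ≥ 14.
[8, 6]: 8+6 = 14, satisfies this → Yes.
[8, 10]: 8+10 = 18, satisfies this → Yes.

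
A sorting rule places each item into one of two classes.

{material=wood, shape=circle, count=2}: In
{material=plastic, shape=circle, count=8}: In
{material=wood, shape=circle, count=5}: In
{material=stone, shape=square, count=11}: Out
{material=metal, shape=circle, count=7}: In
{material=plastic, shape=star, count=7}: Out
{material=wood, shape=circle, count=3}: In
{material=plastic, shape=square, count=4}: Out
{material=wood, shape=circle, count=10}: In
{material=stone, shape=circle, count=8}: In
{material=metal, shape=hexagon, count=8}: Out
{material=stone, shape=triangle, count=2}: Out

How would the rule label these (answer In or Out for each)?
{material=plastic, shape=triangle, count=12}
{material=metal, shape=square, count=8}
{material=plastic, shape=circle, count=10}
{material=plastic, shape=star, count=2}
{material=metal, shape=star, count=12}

The distinguishing property — shape is circle — holds for all the 'In' cases and none of the 'Out' cases.
{material=plastic, shape=triangle, count=12}: shape is triangle — doesn't match, so Out. {material=metal, shape=square, count=8}: shape is square — doesn't match, so Out. {material=plastic, shape=circle, count=10}: shape is circle — qualifies, so In. {material=plastic, shape=star, count=2}: shape is star — doesn't match, so Out. {material=metal, shape=star, count=12}: shape is star — doesn't match, so Out.

Out, Out, In, Out, Out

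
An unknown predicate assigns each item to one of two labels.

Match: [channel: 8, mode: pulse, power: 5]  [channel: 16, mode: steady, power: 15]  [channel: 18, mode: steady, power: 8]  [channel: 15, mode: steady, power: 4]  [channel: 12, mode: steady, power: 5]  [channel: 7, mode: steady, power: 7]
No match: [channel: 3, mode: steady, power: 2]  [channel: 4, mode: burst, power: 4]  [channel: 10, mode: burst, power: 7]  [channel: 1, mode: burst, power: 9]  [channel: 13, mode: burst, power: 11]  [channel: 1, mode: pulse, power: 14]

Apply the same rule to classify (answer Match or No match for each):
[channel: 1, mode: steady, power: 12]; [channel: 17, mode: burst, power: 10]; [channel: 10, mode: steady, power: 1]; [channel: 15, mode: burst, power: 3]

No match, No match, Match, No match

'Match' ⟺ mode is not burst AND channel ≥ 4.
[channel: 1, mode: steady, power: 12]: mode is steady, channel = 1, does not pass → No match.
[channel: 17, mode: burst, power: 10]: mode is burst, channel = 17, does not pass → No match.
[channel: 10, mode: steady, power: 1]: mode is steady, channel = 10, fits → Match.
[channel: 15, mode: burst, power: 3]: mode is burst, channel = 15, does not pass → No match.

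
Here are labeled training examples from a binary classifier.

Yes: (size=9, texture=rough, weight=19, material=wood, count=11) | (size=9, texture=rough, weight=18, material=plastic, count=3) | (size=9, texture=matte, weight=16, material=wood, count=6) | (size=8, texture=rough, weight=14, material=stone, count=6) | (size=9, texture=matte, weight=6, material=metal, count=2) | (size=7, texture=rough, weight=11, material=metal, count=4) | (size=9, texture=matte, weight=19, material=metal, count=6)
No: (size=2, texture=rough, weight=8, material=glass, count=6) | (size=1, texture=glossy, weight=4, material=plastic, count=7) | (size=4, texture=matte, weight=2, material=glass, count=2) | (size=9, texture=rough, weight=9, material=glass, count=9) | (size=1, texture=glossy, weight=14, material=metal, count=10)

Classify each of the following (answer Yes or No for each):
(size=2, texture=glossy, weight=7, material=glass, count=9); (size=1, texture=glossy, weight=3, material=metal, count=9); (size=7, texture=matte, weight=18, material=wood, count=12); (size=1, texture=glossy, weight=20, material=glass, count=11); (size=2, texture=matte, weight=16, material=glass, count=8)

A rule that fits every label: size ≥ 7 AND count ≠ 9 — true of each 'Yes' example, false of each 'No' one.

No, No, Yes, No, No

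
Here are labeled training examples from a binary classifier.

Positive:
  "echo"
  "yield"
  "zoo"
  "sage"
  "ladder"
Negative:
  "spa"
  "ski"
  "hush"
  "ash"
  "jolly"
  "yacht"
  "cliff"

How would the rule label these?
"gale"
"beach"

Positive, Positive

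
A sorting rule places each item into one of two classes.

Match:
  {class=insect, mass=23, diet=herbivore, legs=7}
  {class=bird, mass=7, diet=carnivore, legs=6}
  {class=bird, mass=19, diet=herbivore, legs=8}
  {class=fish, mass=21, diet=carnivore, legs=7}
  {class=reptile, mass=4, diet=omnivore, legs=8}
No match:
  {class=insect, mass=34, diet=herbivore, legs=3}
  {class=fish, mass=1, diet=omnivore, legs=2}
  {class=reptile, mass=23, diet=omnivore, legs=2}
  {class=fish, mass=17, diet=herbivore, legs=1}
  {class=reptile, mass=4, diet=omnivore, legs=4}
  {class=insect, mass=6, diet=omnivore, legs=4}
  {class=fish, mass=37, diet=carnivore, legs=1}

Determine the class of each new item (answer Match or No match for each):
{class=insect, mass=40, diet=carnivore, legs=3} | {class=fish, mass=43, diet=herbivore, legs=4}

No match, No match

The classifier is using: legs ≥ 6.
{class=insect, mass=40, diet=carnivore, legs=3} → legs = 3 → No match.
{class=fish, mass=43, diet=herbivore, legs=4} → legs = 4 → No match.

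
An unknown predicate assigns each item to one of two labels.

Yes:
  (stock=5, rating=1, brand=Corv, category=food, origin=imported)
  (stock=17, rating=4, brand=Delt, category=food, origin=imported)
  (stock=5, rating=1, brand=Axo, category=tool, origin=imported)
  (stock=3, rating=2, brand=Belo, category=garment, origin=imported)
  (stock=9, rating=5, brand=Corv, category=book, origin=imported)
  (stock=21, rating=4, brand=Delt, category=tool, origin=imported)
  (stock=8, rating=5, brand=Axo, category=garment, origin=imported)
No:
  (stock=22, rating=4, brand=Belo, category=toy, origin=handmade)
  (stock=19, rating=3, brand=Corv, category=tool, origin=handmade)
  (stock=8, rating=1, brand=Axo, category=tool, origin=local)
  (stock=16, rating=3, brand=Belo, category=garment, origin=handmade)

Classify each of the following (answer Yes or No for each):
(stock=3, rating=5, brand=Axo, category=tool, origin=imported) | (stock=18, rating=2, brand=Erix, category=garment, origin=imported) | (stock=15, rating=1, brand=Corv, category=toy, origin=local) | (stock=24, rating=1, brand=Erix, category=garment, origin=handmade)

The simplest hypothesis consistent with all the labels is: origin is imported.
(stock=3, rating=5, brand=Axo, category=tool, origin=imported) → origin is imported → Yes.
(stock=18, rating=2, brand=Erix, category=garment, origin=imported) → origin is imported → Yes.
(stock=15, rating=1, brand=Corv, category=toy, origin=local) → origin is local → No.
(stock=24, rating=1, brand=Erix, category=garment, origin=handmade) → origin is handmade → No.

Yes, Yes, No, No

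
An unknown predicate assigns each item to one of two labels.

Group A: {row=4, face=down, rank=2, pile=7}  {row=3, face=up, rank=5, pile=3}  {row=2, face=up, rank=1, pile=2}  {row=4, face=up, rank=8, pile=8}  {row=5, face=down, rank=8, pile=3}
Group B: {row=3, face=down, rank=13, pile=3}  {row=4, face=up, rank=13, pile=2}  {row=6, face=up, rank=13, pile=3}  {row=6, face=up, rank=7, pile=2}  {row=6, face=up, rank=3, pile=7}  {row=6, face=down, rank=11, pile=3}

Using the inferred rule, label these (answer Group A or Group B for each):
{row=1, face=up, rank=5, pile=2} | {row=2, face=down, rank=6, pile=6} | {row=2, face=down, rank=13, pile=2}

One predicate separates the groups cleanly: row ≤ 5 AND rank ≤ 8.
Group A: {row=1, face=up, rank=5, pile=2}, since row = 1, rank = 5.
Group A: {row=2, face=down, rank=6, pile=6}, since row = 2, rank = 6.
Group B: {row=2, face=down, rank=13, pile=2}, since row = 2, rank = 13.

Group A, Group A, Group B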